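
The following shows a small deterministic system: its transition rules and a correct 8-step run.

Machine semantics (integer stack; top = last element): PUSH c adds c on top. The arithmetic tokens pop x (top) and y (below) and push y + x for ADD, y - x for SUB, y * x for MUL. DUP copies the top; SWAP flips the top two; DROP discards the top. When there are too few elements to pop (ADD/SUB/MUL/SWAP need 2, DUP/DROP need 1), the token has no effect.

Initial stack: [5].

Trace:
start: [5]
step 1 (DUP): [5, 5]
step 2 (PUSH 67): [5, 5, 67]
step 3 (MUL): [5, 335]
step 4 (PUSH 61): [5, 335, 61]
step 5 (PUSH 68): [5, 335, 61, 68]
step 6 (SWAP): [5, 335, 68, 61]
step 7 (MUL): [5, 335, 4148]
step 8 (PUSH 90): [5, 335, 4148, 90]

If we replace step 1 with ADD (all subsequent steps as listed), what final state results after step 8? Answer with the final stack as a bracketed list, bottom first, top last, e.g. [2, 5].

(re-executing from step 1 with the substitution; state before step 1: [5])
step 1 (ADD): [5]
step 2 (PUSH 67): [5, 67]
step 3 (MUL): [335]
step 4 (PUSH 61): [335, 61]
step 5 (PUSH 68): [335, 61, 68]
step 6 (SWAP): [335, 68, 61]
step 7 (MUL): [335, 4148]
step 8 (PUSH 90): [335, 4148, 90]

[335, 4148, 90]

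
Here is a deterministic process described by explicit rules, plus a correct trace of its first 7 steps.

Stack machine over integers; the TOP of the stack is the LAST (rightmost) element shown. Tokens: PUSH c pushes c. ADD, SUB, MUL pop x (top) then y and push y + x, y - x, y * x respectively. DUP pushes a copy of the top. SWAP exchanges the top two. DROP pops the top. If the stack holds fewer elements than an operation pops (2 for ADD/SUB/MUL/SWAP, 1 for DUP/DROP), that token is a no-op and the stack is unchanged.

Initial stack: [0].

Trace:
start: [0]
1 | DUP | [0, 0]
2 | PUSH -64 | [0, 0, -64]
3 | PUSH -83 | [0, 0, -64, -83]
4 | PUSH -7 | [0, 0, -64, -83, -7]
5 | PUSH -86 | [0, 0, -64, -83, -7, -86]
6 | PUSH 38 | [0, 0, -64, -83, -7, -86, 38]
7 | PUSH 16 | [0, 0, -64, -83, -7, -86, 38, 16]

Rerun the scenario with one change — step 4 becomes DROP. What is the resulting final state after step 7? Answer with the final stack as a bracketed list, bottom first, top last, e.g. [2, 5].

[0, 0, -64, -86, 38, 16]

(re-executing from step 4 with the substitution; state before step 4: [0, 0, -64, -83])
4 | DROP | [0, 0, -64]
5 | PUSH -86 | [0, 0, -64, -86]
6 | PUSH 38 | [0, 0, -64, -86, 38]
7 | PUSH 16 | [0, 0, -64, -86, 38, 16]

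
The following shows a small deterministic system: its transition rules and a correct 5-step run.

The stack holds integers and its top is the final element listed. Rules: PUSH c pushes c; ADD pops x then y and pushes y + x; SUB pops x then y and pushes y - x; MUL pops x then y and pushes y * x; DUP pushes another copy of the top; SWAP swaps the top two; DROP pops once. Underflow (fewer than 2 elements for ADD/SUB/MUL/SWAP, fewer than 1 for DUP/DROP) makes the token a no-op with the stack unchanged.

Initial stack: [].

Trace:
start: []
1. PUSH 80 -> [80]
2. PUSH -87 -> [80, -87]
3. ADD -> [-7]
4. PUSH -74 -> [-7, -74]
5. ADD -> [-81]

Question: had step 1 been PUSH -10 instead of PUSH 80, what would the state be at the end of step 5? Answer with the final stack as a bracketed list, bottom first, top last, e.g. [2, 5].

[-171]

(re-executing from step 1 with the substitution; state before step 1: [])
1. PUSH -10 -> [-10]
2. PUSH -87 -> [-10, -87]
3. ADD -> [-97]
4. PUSH -74 -> [-97, -74]
5. ADD -> [-171]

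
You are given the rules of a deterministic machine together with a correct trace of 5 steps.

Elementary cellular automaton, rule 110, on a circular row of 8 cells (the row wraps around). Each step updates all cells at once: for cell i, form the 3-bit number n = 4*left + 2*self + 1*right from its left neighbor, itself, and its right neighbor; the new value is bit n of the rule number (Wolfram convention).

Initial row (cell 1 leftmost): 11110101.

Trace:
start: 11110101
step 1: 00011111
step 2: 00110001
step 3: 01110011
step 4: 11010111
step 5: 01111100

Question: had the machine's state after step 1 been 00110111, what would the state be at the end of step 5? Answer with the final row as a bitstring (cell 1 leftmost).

state after step 1 := 00110111
step 2: 01111101
step 3: 11000111
step 4: 01001100
step 5: 11011100

11011100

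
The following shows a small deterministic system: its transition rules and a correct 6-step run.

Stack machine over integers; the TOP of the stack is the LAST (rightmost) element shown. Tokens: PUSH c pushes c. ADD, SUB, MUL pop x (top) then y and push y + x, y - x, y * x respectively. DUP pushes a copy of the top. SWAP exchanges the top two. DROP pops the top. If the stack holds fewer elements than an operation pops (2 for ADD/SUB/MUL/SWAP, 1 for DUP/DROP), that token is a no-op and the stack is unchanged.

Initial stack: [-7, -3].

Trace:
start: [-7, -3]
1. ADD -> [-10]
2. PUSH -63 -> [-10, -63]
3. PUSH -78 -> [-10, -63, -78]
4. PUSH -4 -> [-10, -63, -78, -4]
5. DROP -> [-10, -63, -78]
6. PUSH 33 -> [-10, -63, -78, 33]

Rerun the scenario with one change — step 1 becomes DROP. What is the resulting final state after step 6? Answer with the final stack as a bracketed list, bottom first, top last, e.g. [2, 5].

(re-executing from step 1 with the substitution; state before step 1: [-7, -3])
1. DROP -> [-7]
2. PUSH -63 -> [-7, -63]
3. PUSH -78 -> [-7, -63, -78]
4. PUSH -4 -> [-7, -63, -78, -4]
5. DROP -> [-7, -63, -78]
6. PUSH 33 -> [-7, -63, -78, 33]

[-7, -63, -78, 33]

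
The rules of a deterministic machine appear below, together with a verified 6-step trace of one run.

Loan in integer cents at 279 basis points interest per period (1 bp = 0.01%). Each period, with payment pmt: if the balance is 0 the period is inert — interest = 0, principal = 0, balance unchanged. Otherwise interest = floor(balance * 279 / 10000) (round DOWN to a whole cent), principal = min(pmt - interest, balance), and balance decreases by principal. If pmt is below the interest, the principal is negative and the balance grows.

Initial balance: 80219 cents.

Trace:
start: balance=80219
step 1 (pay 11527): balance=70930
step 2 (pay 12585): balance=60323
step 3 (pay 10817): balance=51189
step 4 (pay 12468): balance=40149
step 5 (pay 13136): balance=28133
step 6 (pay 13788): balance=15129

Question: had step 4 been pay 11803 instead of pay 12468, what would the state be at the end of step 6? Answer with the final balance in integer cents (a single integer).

(re-executing from step 4 with the substitution; state before step 4: balance=51189)
step 4 (pay 11803): balance=40814
step 5 (pay 13136): balance=28816
step 6 (pay 13788): balance=15831

15831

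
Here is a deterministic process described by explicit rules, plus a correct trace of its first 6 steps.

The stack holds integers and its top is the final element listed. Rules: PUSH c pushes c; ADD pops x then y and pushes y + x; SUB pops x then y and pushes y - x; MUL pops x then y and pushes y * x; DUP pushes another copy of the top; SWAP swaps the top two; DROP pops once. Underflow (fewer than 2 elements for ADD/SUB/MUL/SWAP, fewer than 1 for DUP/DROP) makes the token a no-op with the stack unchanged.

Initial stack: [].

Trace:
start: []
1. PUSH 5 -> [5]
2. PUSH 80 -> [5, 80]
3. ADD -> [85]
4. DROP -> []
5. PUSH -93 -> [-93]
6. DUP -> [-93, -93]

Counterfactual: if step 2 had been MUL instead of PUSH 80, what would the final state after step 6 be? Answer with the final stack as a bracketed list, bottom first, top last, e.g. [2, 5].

[-93, -93]

(re-executing from step 2 with the substitution; state before step 2: [5])
2. MUL -> [5]
3. ADD -> [5]
4. DROP -> []
5. PUSH -93 -> [-93]
6. DUP -> [-93, -93]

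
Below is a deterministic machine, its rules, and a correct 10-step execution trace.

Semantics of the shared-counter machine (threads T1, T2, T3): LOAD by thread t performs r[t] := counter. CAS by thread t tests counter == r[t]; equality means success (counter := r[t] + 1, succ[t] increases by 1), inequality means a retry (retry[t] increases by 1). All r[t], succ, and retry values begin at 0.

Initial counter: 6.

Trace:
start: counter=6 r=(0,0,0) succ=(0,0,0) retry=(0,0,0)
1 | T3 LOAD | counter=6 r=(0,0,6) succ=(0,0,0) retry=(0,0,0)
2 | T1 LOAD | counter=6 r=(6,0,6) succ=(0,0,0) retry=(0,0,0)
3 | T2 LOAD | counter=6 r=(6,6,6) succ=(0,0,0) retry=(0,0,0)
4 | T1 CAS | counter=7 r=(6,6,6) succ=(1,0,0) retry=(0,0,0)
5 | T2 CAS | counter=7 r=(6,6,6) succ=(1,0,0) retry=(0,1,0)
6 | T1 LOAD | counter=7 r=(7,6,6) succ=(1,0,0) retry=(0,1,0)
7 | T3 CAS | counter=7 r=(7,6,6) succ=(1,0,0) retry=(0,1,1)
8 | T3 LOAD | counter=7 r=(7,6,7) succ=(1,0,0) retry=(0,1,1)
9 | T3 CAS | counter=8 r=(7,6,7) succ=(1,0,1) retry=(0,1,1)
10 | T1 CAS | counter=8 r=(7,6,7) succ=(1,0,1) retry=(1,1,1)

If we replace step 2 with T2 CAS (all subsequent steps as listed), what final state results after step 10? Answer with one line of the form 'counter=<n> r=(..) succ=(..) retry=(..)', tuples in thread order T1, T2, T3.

(re-executing from step 2 with the substitution; state before step 2: counter=6 r=(0,0,6) succ=(0,0,0) retry=(0,0,0))
2 | T2 CAS | counter=6 r=(0,0,6) succ=(0,0,0) retry=(0,1,0)
3 | T2 LOAD | counter=6 r=(0,6,6) succ=(0,0,0) retry=(0,1,0)
4 | T1 CAS | counter=6 r=(0,6,6) succ=(0,0,0) retry=(1,1,0)
5 | T2 CAS | counter=7 r=(0,6,6) succ=(0,1,0) retry=(1,1,0)
6 | T1 LOAD | counter=7 r=(7,6,6) succ=(0,1,0) retry=(1,1,0)
7 | T3 CAS | counter=7 r=(7,6,6) succ=(0,1,0) retry=(1,1,1)
8 | T3 LOAD | counter=7 r=(7,6,7) succ=(0,1,0) retry=(1,1,1)
9 | T3 CAS | counter=8 r=(7,6,7) succ=(0,1,1) retry=(1,1,1)
10 | T1 CAS | counter=8 r=(7,6,7) succ=(0,1,1) retry=(2,1,1)

counter=8 r=(7,6,7) succ=(0,1,1) retry=(2,1,1)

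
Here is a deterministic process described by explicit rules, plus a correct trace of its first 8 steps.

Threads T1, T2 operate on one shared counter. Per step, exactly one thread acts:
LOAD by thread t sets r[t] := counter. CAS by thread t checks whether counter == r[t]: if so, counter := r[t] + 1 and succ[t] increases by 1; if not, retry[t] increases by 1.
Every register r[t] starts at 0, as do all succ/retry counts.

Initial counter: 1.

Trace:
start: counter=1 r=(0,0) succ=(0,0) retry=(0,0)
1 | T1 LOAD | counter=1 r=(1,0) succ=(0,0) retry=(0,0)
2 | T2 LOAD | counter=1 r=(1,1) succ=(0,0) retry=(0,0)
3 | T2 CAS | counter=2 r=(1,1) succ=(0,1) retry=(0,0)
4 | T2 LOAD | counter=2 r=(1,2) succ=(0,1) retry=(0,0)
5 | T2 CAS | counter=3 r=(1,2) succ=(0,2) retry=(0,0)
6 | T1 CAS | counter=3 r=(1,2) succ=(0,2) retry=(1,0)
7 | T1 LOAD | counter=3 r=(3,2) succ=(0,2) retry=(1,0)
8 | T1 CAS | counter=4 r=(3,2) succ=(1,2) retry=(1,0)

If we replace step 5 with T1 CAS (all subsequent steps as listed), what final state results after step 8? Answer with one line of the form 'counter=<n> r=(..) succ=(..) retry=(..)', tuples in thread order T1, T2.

(re-executing from step 5 with the substitution; state before step 5: counter=2 r=(1,2) succ=(0,1) retry=(0,0))
5 | T1 CAS | counter=2 r=(1,2) succ=(0,1) retry=(1,0)
6 | T1 CAS | counter=2 r=(1,2) succ=(0,1) retry=(2,0)
7 | T1 LOAD | counter=2 r=(2,2) succ=(0,1) retry=(2,0)
8 | T1 CAS | counter=3 r=(2,2) succ=(1,1) retry=(2,0)

counter=3 r=(2,2) succ=(1,1) retry=(2,0)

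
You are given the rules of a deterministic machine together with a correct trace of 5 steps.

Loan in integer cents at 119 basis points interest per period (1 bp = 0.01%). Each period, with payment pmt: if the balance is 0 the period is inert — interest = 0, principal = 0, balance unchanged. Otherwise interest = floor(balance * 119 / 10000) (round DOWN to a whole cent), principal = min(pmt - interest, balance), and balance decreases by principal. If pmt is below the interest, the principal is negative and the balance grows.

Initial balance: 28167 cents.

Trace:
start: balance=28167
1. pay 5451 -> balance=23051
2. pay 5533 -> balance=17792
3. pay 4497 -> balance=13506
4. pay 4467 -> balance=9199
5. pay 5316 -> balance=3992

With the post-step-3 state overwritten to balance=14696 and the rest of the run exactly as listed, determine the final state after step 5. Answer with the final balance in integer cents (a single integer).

5210

state after step 3 := balance=14696
4. pay 4467 -> balance=10403
5. pay 5316 -> balance=5210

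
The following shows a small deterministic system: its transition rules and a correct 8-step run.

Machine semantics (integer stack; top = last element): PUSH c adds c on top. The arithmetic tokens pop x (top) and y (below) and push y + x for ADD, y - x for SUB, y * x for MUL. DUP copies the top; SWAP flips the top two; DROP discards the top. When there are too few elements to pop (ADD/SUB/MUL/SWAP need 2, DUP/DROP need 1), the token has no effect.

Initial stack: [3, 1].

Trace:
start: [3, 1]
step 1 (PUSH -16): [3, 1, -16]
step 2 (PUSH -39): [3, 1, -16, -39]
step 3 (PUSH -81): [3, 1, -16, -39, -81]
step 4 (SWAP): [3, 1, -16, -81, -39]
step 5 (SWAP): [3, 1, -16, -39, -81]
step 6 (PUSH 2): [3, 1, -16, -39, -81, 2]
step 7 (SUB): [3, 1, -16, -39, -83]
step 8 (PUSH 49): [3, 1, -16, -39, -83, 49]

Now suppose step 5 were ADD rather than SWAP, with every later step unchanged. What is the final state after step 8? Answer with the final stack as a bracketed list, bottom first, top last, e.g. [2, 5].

[3, 1, -16, -122, 49]

(re-executing from step 5 with the substitution; state before step 5: [3, 1, -16, -81, -39])
step 5 (ADD): [3, 1, -16, -120]
step 6 (PUSH 2): [3, 1, -16, -120, 2]
step 7 (SUB): [3, 1, -16, -122]
step 8 (PUSH 49): [3, 1, -16, -122, 49]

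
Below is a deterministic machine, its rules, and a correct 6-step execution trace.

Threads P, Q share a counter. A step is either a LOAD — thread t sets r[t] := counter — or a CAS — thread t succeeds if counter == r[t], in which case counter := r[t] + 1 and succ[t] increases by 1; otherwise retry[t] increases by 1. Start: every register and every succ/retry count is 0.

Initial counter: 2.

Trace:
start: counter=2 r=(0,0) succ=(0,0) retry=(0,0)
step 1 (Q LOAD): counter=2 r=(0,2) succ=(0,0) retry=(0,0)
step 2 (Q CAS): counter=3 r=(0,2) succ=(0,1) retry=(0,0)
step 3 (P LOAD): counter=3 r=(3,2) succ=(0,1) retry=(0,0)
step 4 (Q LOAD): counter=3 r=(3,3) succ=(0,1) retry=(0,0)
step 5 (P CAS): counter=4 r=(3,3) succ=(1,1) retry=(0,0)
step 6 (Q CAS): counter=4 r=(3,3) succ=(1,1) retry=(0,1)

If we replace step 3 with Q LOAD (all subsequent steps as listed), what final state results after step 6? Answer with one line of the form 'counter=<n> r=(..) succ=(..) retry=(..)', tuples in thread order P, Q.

(re-executing from step 3 with the substitution; state before step 3: counter=3 r=(0,2) succ=(0,1) retry=(0,0))
step 3 (Q LOAD): counter=3 r=(0,3) succ=(0,1) retry=(0,0)
step 4 (Q LOAD): counter=3 r=(0,3) succ=(0,1) retry=(0,0)
step 5 (P CAS): counter=3 r=(0,3) succ=(0,1) retry=(1,0)
step 6 (Q CAS): counter=4 r=(0,3) succ=(0,2) retry=(1,0)

counter=4 r=(0,3) succ=(0,2) retry=(1,0)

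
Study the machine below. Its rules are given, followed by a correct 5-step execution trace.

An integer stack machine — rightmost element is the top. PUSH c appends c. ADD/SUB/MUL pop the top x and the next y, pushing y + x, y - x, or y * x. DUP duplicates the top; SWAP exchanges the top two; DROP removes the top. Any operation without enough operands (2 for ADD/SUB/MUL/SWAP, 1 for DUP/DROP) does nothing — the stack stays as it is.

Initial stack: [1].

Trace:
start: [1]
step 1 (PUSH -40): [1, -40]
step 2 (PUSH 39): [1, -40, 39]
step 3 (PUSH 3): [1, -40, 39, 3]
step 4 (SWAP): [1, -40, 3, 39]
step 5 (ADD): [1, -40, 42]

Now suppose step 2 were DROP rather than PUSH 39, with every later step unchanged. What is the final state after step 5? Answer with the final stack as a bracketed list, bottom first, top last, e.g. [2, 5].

(re-executing from step 2 with the substitution; state before step 2: [1, -40])
step 2 (DROP): [1]
step 3 (PUSH 3): [1, 3]
step 4 (SWAP): [3, 1]
step 5 (ADD): [4]

[4]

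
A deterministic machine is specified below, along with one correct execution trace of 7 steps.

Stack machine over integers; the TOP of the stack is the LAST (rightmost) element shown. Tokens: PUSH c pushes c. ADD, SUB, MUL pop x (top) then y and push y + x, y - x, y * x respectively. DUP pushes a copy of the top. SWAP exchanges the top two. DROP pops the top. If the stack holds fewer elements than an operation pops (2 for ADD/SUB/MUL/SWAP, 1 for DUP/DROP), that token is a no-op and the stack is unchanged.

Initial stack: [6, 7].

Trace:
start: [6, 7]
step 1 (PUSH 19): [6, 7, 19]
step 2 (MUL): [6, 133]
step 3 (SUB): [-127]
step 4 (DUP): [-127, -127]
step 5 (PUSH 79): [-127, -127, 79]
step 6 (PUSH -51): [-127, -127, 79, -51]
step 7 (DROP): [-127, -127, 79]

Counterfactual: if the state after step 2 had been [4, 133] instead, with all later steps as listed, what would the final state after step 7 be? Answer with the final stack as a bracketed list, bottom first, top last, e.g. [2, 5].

[-129, -129, 79]

state after step 2 := [4, 133]
step 3 (SUB): [-129]
step 4 (DUP): [-129, -129]
step 5 (PUSH 79): [-129, -129, 79]
step 6 (PUSH -51): [-129, -129, 79, -51]
step 7 (DROP): [-129, -129, 79]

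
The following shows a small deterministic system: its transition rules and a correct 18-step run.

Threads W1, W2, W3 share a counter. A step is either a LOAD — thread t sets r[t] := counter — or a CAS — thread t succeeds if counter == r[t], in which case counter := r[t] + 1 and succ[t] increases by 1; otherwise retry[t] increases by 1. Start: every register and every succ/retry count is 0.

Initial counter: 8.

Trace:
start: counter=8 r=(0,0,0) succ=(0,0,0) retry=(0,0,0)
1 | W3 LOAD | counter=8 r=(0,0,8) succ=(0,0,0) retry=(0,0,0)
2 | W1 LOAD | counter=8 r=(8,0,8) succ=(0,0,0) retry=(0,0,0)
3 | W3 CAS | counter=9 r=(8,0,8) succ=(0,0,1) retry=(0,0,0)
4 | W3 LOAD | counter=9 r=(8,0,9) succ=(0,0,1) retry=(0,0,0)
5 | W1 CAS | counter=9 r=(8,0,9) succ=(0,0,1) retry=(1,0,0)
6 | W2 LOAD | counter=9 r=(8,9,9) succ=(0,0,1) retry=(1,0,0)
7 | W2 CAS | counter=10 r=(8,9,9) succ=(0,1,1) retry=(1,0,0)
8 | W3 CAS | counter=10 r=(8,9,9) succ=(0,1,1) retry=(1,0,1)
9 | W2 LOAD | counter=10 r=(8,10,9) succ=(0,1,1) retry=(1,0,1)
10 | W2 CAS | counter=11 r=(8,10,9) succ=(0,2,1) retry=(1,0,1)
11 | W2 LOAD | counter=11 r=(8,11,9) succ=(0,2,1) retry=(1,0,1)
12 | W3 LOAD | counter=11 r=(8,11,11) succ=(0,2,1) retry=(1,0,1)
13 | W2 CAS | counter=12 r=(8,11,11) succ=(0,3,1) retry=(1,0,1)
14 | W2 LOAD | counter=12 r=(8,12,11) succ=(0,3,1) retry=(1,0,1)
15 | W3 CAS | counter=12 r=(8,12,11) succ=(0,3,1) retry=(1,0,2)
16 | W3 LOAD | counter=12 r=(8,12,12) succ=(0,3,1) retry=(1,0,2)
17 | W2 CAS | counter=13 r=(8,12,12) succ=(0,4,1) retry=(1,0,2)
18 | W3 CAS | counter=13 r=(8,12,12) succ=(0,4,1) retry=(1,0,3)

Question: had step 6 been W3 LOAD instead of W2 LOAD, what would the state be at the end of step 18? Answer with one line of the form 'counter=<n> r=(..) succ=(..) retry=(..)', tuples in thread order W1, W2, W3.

(re-executing from step 6 with the substitution; state before step 6: counter=9 r=(8,0,9) succ=(0,0,1) retry=(1,0,0))
6 | W3 LOAD | counter=9 r=(8,0,9) succ=(0,0,1) retry=(1,0,0)
7 | W2 CAS | counter=9 r=(8,0,9) succ=(0,0,1) retry=(1,1,0)
8 | W3 CAS | counter=10 r=(8,0,9) succ=(0,0,2) retry=(1,1,0)
9 | W2 LOAD | counter=10 r=(8,10,9) succ=(0,0,2) retry=(1,1,0)
10 | W2 CAS | counter=11 r=(8,10,9) succ=(0,1,2) retry=(1,1,0)
11 | W2 LOAD | counter=11 r=(8,11,9) succ=(0,1,2) retry=(1,1,0)
12 | W3 LOAD | counter=11 r=(8,11,11) succ=(0,1,2) retry=(1,1,0)
13 | W2 CAS | counter=12 r=(8,11,11) succ=(0,2,2) retry=(1,1,0)
14 | W2 LOAD | counter=12 r=(8,12,11) succ=(0,2,2) retry=(1,1,0)
15 | W3 CAS | counter=12 r=(8,12,11) succ=(0,2,2) retry=(1,1,1)
16 | W3 LOAD | counter=12 r=(8,12,12) succ=(0,2,2) retry=(1,1,1)
17 | W2 CAS | counter=13 r=(8,12,12) succ=(0,3,2) retry=(1,1,1)
18 | W3 CAS | counter=13 r=(8,12,12) succ=(0,3,2) retry=(1,1,2)

counter=13 r=(8,12,12) succ=(0,3,2) retry=(1,1,2)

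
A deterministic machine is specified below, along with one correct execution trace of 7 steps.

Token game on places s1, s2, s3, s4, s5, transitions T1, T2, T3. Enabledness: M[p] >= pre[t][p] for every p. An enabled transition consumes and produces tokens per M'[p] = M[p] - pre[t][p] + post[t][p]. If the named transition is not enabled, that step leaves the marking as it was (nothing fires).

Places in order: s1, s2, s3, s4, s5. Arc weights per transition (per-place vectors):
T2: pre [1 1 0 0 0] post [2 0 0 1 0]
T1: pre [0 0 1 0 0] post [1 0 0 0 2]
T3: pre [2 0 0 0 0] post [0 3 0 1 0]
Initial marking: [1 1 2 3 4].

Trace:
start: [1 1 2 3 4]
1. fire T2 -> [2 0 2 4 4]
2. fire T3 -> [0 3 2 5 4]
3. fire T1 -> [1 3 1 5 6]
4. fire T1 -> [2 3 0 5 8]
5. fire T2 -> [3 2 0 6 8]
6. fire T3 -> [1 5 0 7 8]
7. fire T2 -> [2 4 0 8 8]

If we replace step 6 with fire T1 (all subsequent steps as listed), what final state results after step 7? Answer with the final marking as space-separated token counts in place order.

(re-executing from step 6 with the substitution; state before step 6: [3 2 0 6 8])
6. fire T1 -> [3 2 0 6 8]
7. fire T2 -> [4 1 0 7 8]

4 1 0 7 8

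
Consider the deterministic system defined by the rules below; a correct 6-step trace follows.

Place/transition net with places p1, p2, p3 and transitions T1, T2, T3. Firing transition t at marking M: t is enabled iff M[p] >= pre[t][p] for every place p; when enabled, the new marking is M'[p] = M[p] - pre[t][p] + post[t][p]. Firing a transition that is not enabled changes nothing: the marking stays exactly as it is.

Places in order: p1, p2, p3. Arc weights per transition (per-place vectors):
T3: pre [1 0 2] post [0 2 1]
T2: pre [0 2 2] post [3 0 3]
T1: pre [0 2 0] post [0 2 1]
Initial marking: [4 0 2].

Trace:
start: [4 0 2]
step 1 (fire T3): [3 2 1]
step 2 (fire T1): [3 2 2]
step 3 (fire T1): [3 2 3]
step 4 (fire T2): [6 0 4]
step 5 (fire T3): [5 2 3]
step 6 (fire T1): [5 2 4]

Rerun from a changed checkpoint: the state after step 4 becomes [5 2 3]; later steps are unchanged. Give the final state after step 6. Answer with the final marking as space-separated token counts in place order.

state after step 4 := [5 2 3]
step 5 (fire T3): [4 4 2]
step 6 (fire T1): [4 4 3]

4 4 3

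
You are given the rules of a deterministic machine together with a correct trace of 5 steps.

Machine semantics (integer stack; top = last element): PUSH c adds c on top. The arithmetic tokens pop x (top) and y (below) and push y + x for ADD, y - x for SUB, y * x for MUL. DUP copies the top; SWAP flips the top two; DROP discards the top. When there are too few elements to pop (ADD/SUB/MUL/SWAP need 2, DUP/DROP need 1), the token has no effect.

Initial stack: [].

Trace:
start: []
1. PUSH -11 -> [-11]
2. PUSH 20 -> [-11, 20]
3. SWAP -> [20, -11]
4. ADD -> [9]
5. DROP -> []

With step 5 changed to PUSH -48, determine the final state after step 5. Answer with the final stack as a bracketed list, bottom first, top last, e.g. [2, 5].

(re-executing from step 5 with the substitution; state before step 5: [9])
5. PUSH -48 -> [9, -48]

[9, -48]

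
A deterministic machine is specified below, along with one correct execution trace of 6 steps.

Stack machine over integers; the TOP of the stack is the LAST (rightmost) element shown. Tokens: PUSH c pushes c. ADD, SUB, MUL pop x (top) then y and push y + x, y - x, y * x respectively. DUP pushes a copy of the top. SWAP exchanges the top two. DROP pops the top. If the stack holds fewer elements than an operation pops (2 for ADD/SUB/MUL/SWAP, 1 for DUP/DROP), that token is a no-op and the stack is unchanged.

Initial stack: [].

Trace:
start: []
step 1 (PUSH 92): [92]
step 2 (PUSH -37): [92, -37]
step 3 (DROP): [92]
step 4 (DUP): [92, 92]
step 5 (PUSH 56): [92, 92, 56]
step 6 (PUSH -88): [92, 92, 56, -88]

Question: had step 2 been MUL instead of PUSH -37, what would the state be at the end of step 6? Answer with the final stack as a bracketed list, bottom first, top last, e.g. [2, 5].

[56, -88]

(re-executing from step 2 with the substitution; state before step 2: [92])
step 2 (MUL): [92]
step 3 (DROP): []
step 4 (DUP): []
step 5 (PUSH 56): [56]
step 6 (PUSH -88): [56, -88]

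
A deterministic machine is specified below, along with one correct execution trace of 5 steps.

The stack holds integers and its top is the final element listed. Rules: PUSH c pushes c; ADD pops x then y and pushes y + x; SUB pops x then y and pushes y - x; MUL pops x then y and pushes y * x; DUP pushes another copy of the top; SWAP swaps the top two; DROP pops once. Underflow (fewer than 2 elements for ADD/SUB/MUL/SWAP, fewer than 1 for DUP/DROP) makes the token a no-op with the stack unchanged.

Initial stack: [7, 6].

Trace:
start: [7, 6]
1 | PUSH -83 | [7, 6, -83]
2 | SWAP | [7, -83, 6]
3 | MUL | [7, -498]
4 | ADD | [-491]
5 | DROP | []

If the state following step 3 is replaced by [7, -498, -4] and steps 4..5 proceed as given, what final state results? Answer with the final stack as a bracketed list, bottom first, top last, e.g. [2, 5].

state after step 3 := [7, -498, -4]
4 | ADD | [7, -502]
5 | DROP | [7]

[7]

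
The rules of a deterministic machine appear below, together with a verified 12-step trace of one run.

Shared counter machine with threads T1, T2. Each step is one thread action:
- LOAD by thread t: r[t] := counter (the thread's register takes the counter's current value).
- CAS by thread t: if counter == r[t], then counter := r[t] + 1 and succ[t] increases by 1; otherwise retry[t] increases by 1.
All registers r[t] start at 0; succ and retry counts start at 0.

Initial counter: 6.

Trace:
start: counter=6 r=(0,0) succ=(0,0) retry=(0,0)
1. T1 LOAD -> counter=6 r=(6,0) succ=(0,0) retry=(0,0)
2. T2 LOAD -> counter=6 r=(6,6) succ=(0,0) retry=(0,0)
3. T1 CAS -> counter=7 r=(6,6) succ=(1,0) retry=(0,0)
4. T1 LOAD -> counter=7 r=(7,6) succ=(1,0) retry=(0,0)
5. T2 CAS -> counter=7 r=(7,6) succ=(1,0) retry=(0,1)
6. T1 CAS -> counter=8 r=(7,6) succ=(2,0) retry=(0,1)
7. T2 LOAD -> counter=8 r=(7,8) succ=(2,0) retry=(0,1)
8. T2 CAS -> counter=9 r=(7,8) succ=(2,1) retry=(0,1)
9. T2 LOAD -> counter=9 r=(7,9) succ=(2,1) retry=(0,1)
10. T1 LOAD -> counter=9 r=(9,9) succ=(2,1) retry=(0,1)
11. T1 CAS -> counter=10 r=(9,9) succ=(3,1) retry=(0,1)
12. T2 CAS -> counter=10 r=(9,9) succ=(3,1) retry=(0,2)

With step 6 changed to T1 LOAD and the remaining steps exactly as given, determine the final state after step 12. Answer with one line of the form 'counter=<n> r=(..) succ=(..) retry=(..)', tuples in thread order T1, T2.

(re-executing from step 6 with the substitution; state before step 6: counter=7 r=(7,6) succ=(1,0) retry=(0,1))
6. T1 LOAD -> counter=7 r=(7,6) succ=(1,0) retry=(0,1)
7. T2 LOAD -> counter=7 r=(7,7) succ=(1,0) retry=(0,1)
8. T2 CAS -> counter=8 r=(7,7) succ=(1,1) retry=(0,1)
9. T2 LOAD -> counter=8 r=(7,8) succ=(1,1) retry=(0,1)
10. T1 LOAD -> counter=8 r=(8,8) succ=(1,1) retry=(0,1)
11. T1 CAS -> counter=9 r=(8,8) succ=(2,1) retry=(0,1)
12. T2 CAS -> counter=9 r=(8,8) succ=(2,1) retry=(0,2)

counter=9 r=(8,8) succ=(2,1) retry=(0,2)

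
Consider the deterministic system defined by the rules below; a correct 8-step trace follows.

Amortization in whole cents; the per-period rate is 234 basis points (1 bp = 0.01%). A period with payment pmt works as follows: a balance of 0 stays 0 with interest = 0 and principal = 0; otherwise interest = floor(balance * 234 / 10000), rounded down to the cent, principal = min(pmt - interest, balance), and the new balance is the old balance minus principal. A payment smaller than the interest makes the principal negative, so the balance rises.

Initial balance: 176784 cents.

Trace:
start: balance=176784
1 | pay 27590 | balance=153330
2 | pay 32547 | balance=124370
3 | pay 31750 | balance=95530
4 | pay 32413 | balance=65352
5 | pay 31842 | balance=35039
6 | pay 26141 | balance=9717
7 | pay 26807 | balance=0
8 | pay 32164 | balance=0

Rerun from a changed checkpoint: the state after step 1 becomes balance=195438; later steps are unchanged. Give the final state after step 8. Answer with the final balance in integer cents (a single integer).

state after step 1 := balance=195438
2 | pay 32547 | balance=167464
3 | pay 31750 | balance=139632
4 | pay 32413 | balance=110486
5 | pay 31842 | balance=81229
6 | pay 26141 | balance=56988
7 | pay 26807 | balance=31514
8 | pay 32164 | balance=87

87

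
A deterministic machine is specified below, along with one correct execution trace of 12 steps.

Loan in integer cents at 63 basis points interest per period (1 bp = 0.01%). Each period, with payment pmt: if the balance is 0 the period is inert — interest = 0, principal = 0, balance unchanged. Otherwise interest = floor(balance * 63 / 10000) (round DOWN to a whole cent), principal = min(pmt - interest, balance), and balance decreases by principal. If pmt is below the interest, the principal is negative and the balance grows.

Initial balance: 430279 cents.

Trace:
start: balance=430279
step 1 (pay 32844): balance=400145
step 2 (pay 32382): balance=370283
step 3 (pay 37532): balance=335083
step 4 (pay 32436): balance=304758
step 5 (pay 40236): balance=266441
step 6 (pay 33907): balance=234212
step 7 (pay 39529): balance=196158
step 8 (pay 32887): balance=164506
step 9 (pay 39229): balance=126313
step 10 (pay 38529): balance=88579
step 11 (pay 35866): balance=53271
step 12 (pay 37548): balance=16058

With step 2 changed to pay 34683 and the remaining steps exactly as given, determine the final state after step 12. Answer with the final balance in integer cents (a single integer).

13608

(re-executing from step 2 with the substitution; state before step 2: balance=400145)
step 2 (pay 34683): balance=367982
step 3 (pay 37532): balance=332768
step 4 (pay 32436): balance=302428
step 5 (pay 40236): balance=264097
step 6 (pay 33907): balance=231853
step 7 (pay 39529): balance=193784
step 8 (pay 32887): balance=162117
step 9 (pay 39229): balance=123909
step 10 (pay 38529): balance=86160
step 11 (pay 35866): balance=50836
step 12 (pay 37548): balance=13608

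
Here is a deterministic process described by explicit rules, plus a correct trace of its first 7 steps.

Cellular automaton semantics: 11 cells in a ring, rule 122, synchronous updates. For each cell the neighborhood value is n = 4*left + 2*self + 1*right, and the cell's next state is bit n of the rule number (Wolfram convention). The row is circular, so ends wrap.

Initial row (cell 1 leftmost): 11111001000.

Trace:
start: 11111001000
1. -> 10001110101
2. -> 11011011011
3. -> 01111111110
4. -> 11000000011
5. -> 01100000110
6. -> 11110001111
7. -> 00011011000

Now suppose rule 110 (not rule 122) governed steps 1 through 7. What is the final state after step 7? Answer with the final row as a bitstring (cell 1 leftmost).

01100100110

(re-executing steps 1..7 under rule 110; state before step 1: 11111001000)
1. -> 10001011001
2. -> 10011111011
3. -> 10110001110
4. -> 11110011011
5. -> 00010111110
6. -> 00111100010
7. -> 01100100110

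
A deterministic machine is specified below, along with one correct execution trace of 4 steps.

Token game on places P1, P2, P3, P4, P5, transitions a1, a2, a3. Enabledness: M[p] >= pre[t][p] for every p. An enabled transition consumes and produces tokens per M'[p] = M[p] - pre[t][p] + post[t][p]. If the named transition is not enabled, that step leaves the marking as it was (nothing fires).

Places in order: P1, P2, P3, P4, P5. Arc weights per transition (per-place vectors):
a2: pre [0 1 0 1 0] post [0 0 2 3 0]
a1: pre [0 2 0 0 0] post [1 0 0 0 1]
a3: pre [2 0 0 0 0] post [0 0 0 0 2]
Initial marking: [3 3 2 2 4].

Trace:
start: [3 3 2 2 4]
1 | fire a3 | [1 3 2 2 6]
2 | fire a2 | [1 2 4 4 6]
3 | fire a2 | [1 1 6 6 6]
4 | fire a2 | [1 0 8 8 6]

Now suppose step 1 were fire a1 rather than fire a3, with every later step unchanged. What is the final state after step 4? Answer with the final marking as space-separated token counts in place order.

(re-executing from step 1 with the substitution; state before step 1: [3 3 2 2 4])
1 | fire a1 | [4 1 2 2 5]
2 | fire a2 | [4 0 4 4 5]
3 | fire a2 | [4 0 4 4 5]
4 | fire a2 | [4 0 4 4 5]

4 0 4 4 5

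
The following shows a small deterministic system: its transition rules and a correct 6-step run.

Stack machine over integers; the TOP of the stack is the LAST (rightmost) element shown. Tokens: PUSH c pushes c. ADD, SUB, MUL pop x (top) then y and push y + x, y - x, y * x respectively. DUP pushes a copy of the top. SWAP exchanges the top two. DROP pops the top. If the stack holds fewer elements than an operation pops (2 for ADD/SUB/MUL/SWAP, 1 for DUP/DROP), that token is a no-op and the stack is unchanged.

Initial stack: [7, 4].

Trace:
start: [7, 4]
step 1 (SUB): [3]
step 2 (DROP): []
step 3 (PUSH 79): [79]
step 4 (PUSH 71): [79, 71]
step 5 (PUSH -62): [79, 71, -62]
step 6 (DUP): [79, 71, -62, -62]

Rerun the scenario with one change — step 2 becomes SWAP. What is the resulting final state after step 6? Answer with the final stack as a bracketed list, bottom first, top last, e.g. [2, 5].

(re-executing from step 2 with the substitution; state before step 2: [3])
step 2 (SWAP): [3]
step 3 (PUSH 79): [3, 79]
step 4 (PUSH 71): [3, 79, 71]
step 5 (PUSH -62): [3, 79, 71, -62]
step 6 (DUP): [3, 79, 71, -62, -62]

[3, 79, 71, -62, -62]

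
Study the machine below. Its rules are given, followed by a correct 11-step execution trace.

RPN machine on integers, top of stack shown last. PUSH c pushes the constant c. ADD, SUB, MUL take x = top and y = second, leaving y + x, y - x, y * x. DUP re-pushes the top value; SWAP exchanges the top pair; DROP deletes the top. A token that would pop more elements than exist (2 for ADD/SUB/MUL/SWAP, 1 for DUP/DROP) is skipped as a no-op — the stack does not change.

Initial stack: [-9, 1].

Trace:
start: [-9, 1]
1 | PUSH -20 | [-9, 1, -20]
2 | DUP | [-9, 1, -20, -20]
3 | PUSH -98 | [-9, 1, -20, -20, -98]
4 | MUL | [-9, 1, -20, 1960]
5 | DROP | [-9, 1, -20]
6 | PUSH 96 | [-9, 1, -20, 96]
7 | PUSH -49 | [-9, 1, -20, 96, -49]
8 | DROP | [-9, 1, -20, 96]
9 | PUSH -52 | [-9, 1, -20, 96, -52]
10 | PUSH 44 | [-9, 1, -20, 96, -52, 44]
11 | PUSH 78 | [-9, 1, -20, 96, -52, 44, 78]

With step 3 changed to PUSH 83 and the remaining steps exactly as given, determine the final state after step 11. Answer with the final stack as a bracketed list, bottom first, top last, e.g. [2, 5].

(re-executing from step 3 with the substitution; state before step 3: [-9, 1, -20, -20])
3 | PUSH 83 | [-9, 1, -20, -20, 83]
4 | MUL | [-9, 1, -20, -1660]
5 | DROP | [-9, 1, -20]
6 | PUSH 96 | [-9, 1, -20, 96]
7 | PUSH -49 | [-9, 1, -20, 96, -49]
8 | DROP | [-9, 1, -20, 96]
9 | PUSH -52 | [-9, 1, -20, 96, -52]
10 | PUSH 44 | [-9, 1, -20, 96, -52, 44]
11 | PUSH 78 | [-9, 1, -20, 96, -52, 44, 78]

[-9, 1, -20, 96, -52, 44, 78]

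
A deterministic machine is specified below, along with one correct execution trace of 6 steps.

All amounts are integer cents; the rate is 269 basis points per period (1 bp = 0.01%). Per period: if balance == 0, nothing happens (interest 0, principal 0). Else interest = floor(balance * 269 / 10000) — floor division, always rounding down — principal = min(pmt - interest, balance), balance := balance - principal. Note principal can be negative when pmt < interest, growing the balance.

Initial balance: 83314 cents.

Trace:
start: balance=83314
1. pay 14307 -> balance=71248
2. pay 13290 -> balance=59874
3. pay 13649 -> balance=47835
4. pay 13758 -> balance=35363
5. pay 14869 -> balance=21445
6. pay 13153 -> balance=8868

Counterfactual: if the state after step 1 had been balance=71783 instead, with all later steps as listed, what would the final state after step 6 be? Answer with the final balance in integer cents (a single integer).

state after step 1 := balance=71783
2. pay 13290 -> balance=60423
3. pay 13649 -> balance=48399
4. pay 13758 -> balance=35942
5. pay 14869 -> balance=22039
6. pay 13153 -> balance=9478

9478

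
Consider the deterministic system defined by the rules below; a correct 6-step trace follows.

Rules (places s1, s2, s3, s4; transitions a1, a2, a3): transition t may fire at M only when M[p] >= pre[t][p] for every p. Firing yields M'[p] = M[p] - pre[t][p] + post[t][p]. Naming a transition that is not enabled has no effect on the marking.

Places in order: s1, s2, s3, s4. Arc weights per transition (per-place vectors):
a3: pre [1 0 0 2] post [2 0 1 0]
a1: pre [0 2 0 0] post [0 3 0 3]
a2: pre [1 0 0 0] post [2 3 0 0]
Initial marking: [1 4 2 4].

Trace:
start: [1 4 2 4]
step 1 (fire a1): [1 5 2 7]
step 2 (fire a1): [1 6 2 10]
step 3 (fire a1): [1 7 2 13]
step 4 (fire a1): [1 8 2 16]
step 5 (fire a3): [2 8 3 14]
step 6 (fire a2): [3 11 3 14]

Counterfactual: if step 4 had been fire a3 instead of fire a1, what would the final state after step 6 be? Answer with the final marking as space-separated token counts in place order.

(re-executing from step 4 with the substitution; state before step 4: [1 7 2 13])
step 4 (fire a3): [2 7 3 11]
step 5 (fire a3): [3 7 4 9]
step 6 (fire a2): [4 10 4 9]

4 10 4 9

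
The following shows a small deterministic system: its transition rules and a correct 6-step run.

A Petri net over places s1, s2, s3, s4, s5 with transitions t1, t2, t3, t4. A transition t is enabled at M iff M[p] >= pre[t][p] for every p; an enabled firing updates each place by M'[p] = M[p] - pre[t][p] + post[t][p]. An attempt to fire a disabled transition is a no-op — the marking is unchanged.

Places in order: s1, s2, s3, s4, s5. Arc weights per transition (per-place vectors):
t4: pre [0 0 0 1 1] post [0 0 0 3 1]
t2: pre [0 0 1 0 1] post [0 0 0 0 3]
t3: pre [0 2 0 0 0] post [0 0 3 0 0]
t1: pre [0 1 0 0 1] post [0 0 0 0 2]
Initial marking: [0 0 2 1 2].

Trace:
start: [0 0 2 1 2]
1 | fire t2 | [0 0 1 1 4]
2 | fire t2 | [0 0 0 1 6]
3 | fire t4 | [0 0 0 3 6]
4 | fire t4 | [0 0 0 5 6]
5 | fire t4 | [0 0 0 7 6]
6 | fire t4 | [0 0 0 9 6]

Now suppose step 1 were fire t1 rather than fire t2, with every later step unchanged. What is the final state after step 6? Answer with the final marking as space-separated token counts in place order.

(re-executing from step 1 with the substitution; state before step 1: [0 0 2 1 2])
1 | fire t1 | [0 0 2 1 2]
2 | fire t2 | [0 0 1 1 4]
3 | fire t4 | [0 0 1 3 4]
4 | fire t4 | [0 0 1 5 4]
5 | fire t4 | [0 0 1 7 4]
6 | fire t4 | [0 0 1 9 4]

0 0 1 9 4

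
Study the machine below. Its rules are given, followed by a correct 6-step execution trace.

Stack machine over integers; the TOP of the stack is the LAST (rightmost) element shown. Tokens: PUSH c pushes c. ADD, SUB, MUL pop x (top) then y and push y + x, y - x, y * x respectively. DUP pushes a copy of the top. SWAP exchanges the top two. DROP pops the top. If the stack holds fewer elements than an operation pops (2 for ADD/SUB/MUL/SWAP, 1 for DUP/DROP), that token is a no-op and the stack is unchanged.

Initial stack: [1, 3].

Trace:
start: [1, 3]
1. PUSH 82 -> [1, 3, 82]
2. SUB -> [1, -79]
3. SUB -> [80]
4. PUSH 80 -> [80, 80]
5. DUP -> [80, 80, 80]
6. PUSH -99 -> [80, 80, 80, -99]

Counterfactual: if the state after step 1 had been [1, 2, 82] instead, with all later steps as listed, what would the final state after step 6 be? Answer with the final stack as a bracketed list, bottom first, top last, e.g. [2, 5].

state after step 1 := [1, 2, 82]
2. SUB -> [1, -80]
3. SUB -> [81]
4. PUSH 80 -> [81, 80]
5. DUP -> [81, 80, 80]
6. PUSH -99 -> [81, 80, 80, -99]

[81, 80, 80, -99]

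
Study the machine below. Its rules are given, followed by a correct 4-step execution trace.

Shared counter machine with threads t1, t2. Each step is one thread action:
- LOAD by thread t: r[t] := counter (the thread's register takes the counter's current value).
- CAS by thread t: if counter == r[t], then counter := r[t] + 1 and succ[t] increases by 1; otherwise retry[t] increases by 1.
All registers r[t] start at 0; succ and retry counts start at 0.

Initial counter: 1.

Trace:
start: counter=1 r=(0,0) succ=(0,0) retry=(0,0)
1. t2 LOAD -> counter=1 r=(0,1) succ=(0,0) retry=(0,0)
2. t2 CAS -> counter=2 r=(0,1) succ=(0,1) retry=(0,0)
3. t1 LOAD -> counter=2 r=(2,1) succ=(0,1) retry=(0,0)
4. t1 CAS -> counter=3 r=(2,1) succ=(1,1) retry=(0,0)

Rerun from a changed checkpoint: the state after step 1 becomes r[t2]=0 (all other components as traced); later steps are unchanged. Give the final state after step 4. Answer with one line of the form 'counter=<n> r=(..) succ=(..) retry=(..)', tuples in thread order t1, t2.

state after step 1 := counter=1 r=(0,0) succ=(0,0) retry=(0,0)
2. t2 CAS -> counter=1 r=(0,0) succ=(0,0) retry=(0,1)
3. t1 LOAD -> counter=1 r=(1,0) succ=(0,0) retry=(0,1)
4. t1 CAS -> counter=2 r=(1,0) succ=(1,0) retry=(0,1)

counter=2 r=(1,0) succ=(1,0) retry=(0,1)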